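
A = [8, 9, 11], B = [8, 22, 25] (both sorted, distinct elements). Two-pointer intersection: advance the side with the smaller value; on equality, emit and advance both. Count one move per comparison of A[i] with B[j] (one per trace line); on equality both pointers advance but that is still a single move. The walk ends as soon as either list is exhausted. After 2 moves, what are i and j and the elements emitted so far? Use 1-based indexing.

i=3, j=2, emitted=[8]

[i=1,j=1] 8==8 emit → i++,j++
[i=2,j=2] 9<22 → i++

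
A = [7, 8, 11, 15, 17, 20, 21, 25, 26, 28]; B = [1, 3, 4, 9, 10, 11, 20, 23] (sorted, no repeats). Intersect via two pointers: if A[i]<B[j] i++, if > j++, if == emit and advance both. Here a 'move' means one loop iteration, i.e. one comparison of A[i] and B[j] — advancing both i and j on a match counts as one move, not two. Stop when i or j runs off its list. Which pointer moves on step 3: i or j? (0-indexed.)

i=0 j=0: 7>1, j++
i=0 j=1: 7>3, j++
i=0 j=2: 7>4, j++

j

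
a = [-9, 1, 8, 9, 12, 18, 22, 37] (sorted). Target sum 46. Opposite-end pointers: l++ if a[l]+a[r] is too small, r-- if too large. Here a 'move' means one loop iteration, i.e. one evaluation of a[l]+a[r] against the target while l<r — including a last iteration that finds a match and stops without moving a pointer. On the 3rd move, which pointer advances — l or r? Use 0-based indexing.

l

l=0 r=7: -9+37=28 <46, l++
l=1 r=7: 1+37=38 <46, l++
l=2 r=7: 8+37=45 <46, l++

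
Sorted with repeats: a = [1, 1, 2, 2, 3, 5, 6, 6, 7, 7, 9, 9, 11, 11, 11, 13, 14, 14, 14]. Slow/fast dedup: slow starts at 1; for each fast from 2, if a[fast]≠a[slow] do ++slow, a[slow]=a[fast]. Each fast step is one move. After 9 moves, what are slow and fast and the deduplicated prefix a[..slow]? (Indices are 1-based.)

slow=1 fast=2: a[fast]=1=a[slow] dup, fast++
slow=1 fast=3: a[fast]=2≠a[slow]=1 write a[2]=2, slow++,fast++
slow=2 fast=4: a[fast]=2=a[slow] dup, fast++
slow=2 fast=5: a[fast]=3≠a[slow]=2 write a[3]=3, slow++,fast++
slow=3 fast=6: a[fast]=5≠a[slow]=3 write a[4]=5, slow++,fast++
slow=4 fast=7: a[fast]=6≠a[slow]=5 write a[5]=6, slow++,fast++
slow=5 fast=8: a[fast]=6=a[slow] dup, fast++
slow=5 fast=9: a[fast]=7≠a[slow]=6 write a[6]=7, slow++,fast++
slow=6 fast=10: a[fast]=7=a[slow] dup, fast++

slow=6, fast=11, prefix=[1, 2, 3, 5, 6, 7]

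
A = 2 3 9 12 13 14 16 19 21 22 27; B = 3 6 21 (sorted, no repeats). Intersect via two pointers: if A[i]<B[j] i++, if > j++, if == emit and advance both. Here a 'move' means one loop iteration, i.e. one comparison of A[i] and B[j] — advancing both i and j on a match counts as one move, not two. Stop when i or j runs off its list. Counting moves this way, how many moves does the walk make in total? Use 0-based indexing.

10 moves

i=0 j=0: 2<3, i++
i=1 j=0: 3==3 emit, i++,j++
i=2 j=1: 9>6, j++
i=2 j=2: 9<21, i++
i=3 j=2: 12<21, i++
i=4 j=2: 13<21, i++
i=5 j=2: 14<21, i++
i=6 j=2: 16<21, i++
i=7 j=2: 19<21, i++
i=8 j=2: 21==21 emit, i++,j++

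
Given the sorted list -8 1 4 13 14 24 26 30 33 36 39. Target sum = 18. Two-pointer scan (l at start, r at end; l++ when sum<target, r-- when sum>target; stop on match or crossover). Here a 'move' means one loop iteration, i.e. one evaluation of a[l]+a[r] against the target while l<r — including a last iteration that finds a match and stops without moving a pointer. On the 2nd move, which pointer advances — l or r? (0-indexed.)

r

[0,10] -8+39=31 >18 → r--
[0,9] -8+36=28 >18 → r--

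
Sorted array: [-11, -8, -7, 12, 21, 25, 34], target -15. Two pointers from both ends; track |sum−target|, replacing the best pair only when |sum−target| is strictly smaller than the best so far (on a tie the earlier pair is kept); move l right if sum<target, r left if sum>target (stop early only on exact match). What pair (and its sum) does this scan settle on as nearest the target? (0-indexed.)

[0,6] -11+34=23 d=38 * → r--
[0,5] -11+25=14 d=29 * → r--
[0,4] -11+21=10 d=25 * → r--
[0,3] -11+12=1 d=16 * → r--
[0,2] -11+-7=-18 d=3 * → l++
[1,2] -8+-7=-15 d=0 * → stop

pair (-8, -7) with sum -15 (|Δ|=0)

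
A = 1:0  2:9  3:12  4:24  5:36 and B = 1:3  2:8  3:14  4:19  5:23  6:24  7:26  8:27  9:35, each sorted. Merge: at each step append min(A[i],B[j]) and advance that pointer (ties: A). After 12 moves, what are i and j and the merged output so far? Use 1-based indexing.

[i=1,j=1] A[i]=0<=B[j]=3 take 0 → i++
[i=2,j=1] A[i]=9>B[j]=3 take 3 → j++
[i=2,j=2] A[i]=9>B[j]=8 take 8 → j++
[i=2,j=3] A[i]=9<=B[j]=14 take 9 → i++
[i=3,j=3] A[i]=12<=B[j]=14 take 12 → i++
[i=4,j=3] A[i]=24>B[j]=14 take 14 → j++
[i=4,j=4] A[i]=24>B[j]=19 take 19 → j++
[i=4,j=5] A[i]=24>B[j]=23 take 23 → j++
[i=4,j=6] A[i]=24<=B[j]=24 take 24 → i++
[i=5,j=6] A[i]=36>B[j]=24 take 24 → j++
[i=5,j=7] A[i]=36>B[j]=26 take 26 → j++
[i=5,j=8] A[i]=36>B[j]=27 take 27 → j++

i=5, j=9, merged so far=[0, 3, 8, 9, 12, 14, 19, 23, 24, 24, 26, 27]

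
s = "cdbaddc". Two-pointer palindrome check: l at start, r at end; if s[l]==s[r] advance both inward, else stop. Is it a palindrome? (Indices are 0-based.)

l=0 r=6: 'c'=='c', l++,r--
l=1 r=5: 'd'=='d', l++,r--
l=2 r=4: 'b'!='d', stop

not a palindrome (mismatch at 2,4)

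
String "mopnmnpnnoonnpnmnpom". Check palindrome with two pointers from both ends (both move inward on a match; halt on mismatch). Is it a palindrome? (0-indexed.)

palindrome

[0,19] 'm'=='m' → l++,r--
[1,18] 'o'=='o' → l++,r--
[2,17] 'p'=='p' → l++,r--
[3,16] 'n'=='n' → l++,r--
[4,15] 'm'=='m' → l++,r--
[5,14] 'n'=='n' → l++,r--
[6,13] 'p'=='p' → l++,r--
[7,12] 'n'=='n' → l++,r--
[8,11] 'n'=='n' → l++,r--
[9,10] 'o'=='o' → l++,r--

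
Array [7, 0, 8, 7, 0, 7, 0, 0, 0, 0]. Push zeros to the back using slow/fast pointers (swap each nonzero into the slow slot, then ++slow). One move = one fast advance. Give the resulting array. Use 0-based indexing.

[7, 8, 7, 7, 0, 0, 0, 0, 0, 0]

slow=0 fast=0: a[fast]=7≠0 swap→a[0]=7, slow++,fast++
slow=1 fast=1: a[fast]=0, fast++
slow=1 fast=2: a[fast]=8≠0 swap→a[1]=8, slow++,fast++
slow=2 fast=3: a[fast]=7≠0 swap→a[2]=7, slow++,fast++
slow=3 fast=4: a[fast]=0, fast++
slow=3 fast=5: a[fast]=7≠0 swap→a[3]=7, slow++,fast++
slow=4 fast=6: a[fast]=0, fast++
slow=4 fast=7: a[fast]=0, fast++
slow=4 fast=8: a[fast]=0, fast++
slow=4 fast=9: a[fast]=0, fast++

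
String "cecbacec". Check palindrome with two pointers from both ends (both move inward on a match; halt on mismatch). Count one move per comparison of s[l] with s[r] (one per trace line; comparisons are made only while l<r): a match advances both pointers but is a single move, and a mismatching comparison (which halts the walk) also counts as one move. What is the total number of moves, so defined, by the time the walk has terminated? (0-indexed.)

4 moves

l=0 r=7: 'c'=='c', l++,r--
l=1 r=6: 'e'=='e', l++,r--
l=2 r=5: 'c'=='c', l++,r--
l=3 r=4: 'b'!='a', stop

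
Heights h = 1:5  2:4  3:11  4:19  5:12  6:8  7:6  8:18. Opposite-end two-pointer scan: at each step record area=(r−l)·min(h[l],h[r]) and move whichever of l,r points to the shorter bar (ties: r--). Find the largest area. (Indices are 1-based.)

max area = 72

[1,8] min(5,18)*7=35 best=35 * → l++
[2,8] min(4,18)*6=24 best=35 → l++
[3,8] min(11,18)*5=55 best=55 * → l++
[4,8] min(19,18)*4=72 best=72 * → r--
[4,7] min(19,6)*3=18 best=72 → r--
[4,6] min(19,8)*2=16 best=72 → r--
[4,5] min(19,12)*1=12 best=72 → r--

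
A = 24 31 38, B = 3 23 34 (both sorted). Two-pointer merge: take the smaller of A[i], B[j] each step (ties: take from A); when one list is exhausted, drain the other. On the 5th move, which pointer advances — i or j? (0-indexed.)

[i=0,j=0] A[i]=24>B[j]=3 take 3 → j++
[i=0,j=1] A[i]=24>B[j]=23 take 23 → j++
[i=0,j=2] A[i]=24<=B[j]=34 take 24 → i++
[i=1,j=2] A[i]=31<=B[j]=34 take 31 → i++
[i=2,j=2] A[i]=38>B[j]=34 take 34 → j++

j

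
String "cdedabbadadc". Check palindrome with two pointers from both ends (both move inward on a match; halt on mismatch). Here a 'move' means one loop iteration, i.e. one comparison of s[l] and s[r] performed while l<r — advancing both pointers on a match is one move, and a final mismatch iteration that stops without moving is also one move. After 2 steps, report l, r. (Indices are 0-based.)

l=2, r=9

l=0 r=11: 'c'=='c', l++,r--
l=1 r=10: 'd'=='d', l++,r--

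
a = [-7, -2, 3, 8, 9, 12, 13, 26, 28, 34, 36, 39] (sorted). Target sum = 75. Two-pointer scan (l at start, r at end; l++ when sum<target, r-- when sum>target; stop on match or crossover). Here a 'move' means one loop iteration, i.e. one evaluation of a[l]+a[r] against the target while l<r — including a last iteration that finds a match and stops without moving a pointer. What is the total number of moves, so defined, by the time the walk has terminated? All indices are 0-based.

l=0 r=11: -7+39=32 <75, l++
l=1 r=11: -2+39=37 <75, l++
l=2 r=11: 3+39=42 <75, l++
l=3 r=11: 8+39=47 <75, l++
l=4 r=11: 9+39=48 <75, l++
l=5 r=11: 12+39=51 <75, l++
l=6 r=11: 13+39=52 <75, l++
l=7 r=11: 26+39=65 <75, l++
l=8 r=11: 28+39=67 <75, l++
l=9 r=11: 34+39=73 <75, l++
l=10 r=11: 36+39=75, found

11 moves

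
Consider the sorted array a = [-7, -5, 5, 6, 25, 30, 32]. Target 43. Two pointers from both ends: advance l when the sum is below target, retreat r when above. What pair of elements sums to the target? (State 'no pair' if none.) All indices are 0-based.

no pair

l=0 r=6: -7+32=25 <43, l++
l=1 r=6: -5+32=27 <43, l++
l=2 r=6: 5+32=37 <43, l++
l=3 r=6: 6+32=38 <43, l++
l=4 r=6: 25+32=57 >43, r--
l=4 r=5: 25+30=55 >43, r--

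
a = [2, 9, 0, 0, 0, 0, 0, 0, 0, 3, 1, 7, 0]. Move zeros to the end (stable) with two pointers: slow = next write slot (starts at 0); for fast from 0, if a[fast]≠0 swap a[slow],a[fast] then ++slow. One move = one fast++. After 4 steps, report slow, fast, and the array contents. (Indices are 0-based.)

slow=0 fast=0: a[fast]=2≠0 swap→a[0]=2, slow++,fast++
slow=1 fast=1: a[fast]=9≠0 swap→a[1]=9, slow++,fast++
slow=2 fast=2: a[fast]=0, fast++
slow=2 fast=3: a[fast]=0, fast++

slow=2, fast=4, a=[2, 9, 0, 0, 0, 0, 0, 0, 0, 3, 1, 7, 0]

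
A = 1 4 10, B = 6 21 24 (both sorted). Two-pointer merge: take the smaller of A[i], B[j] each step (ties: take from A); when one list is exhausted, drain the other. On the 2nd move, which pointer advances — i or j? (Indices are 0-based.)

i=0 j=0: A[i]=1<=B[j]=6 take 1, i++
i=1 j=0: A[i]=4<=B[j]=6 take 4, i++

i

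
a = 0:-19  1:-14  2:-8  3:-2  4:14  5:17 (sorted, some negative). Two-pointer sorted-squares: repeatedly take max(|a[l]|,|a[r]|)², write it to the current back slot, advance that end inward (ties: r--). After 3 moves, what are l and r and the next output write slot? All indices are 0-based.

l=1, r=3, next write slot=2

[0,5] |-19|>|17| out[5]=361 → l++
[1,5] |-14|<=|17| out[4]=289 → r--
[1,4] |-14|<=|14| out[3]=196 → r--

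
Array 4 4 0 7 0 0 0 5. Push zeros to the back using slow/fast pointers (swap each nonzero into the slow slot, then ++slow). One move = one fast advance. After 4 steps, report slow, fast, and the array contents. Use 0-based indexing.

slow=3, fast=4, a=[4, 4, 7, 0, 0, 0, 0, 5]

slow=0 fast=0: a[fast]=4≠0 swap→a[0]=4, slow++,fast++
slow=1 fast=1: a[fast]=4≠0 swap→a[1]=4, slow++,fast++
slow=2 fast=2: a[fast]=0, fast++
slow=2 fast=3: a[fast]=7≠0 swap→a[2]=7, slow++,fast++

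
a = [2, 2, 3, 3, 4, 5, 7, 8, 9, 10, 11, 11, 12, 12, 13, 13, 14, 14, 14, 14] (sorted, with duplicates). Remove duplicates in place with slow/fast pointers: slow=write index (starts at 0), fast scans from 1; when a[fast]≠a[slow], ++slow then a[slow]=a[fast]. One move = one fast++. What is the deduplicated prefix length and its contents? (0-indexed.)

length 12; prefix = [2, 3, 4, 5, 7, 8, 9, 10, 11, 12, 13, 14]

slow=0 fast=1: a[fast]=2=a[slow] dup, fast++
slow=0 fast=2: a[fast]=3≠a[slow]=2 write a[1]=3, slow++,fast++
slow=1 fast=3: a[fast]=3=a[slow] dup, fast++
slow=1 fast=4: a[fast]=4≠a[slow]=3 write a[2]=4, slow++,fast++
slow=2 fast=5: a[fast]=5≠a[slow]=4 write a[3]=5, slow++,fast++
slow=3 fast=6: a[fast]=7≠a[slow]=5 write a[4]=7, slow++,fast++
slow=4 fast=7: a[fast]=8≠a[slow]=7 write a[5]=8, slow++,fast++
slow=5 fast=8: a[fast]=9≠a[slow]=8 write a[6]=9, slow++,fast++
slow=6 fast=9: a[fast]=10≠a[slow]=9 write a[7]=10, slow++,fast++
slow=7 fast=10: a[fast]=11≠a[slow]=10 write a[8]=11, slow++,fast++
slow=8 fast=11: a[fast]=11=a[slow] dup, fast++
slow=8 fast=12: a[fast]=12≠a[slow]=11 write a[9]=12, slow++,fast++
slow=9 fast=13: a[fast]=12=a[slow] dup, fast++
slow=9 fast=14: a[fast]=13≠a[slow]=12 write a[10]=13, slow++,fast++
slow=10 fast=15: a[fast]=13=a[slow] dup, fast++
slow=10 fast=16: a[fast]=14≠a[slow]=13 write a[11]=14, slow++,fast++
slow=11 fast=17: a[fast]=14=a[slow] dup, fast++
slow=11 fast=18: a[fast]=14=a[slow] dup, fast++
slow=11 fast=19: a[fast]=14=a[slow] dup, fast++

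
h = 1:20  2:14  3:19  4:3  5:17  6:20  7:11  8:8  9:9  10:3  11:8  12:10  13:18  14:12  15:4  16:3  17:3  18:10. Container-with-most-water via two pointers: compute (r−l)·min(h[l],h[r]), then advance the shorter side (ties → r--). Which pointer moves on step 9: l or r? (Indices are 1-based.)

l=1 r=18: min(20,10)*17=170 best=170 *, r--
l=1 r=17: min(20,3)*16=48 best=170, r--
l=1 r=16: min(20,3)*15=45 best=170, r--
l=1 r=15: min(20,4)*14=56 best=170, r--
l=1 r=14: min(20,12)*13=156 best=170, r--
l=1 r=13: min(20,18)*12=216 best=216 *, r--
l=1 r=12: min(20,10)*11=110 best=216, r--
l=1 r=11: min(20,8)*10=80 best=216, r--
l=1 r=10: min(20,3)*9=27 best=216, r--

r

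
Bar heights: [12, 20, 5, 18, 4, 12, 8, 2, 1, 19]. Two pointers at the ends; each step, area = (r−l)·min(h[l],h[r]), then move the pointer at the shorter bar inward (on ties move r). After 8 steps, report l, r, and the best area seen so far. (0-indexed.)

l=1, r=2, best area=152

[0,9] min(12,19)*9=108 best=108 * → l++
[1,9] min(20,19)*8=152 best=152 * → r--
[1,8] min(20,1)*7=7 best=152 → r--
[1,7] min(20,2)*6=12 best=152 → r--
[1,6] min(20,8)*5=40 best=152 → r--
[1,5] min(20,12)*4=48 best=152 → r--
[1,4] min(20,4)*3=12 best=152 → r--
[1,3] min(20,18)*2=36 best=152 → r--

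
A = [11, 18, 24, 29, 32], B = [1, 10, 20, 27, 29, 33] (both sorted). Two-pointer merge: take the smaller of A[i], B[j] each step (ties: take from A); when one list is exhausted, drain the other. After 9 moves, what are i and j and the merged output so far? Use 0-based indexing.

[i=0,j=0] A[i]=11>B[j]=1 take 1 → j++
[i=0,j=1] A[i]=11>B[j]=10 take 10 → j++
[i=0,j=2] A[i]=11<=B[j]=20 take 11 → i++
[i=1,j=2] A[i]=18<=B[j]=20 take 18 → i++
[i=2,j=2] A[i]=24>B[j]=20 take 20 → j++
[i=2,j=3] A[i]=24<=B[j]=27 take 24 → i++
[i=3,j=3] A[i]=29>B[j]=27 take 27 → j++
[i=3,j=4] A[i]=29<=B[j]=29 take 29 → i++
[i=4,j=4] A[i]=32>B[j]=29 take 29 → j++

i=4, j=5, merged so far=[1, 10, 11, 18, 20, 24, 27, 29, 29]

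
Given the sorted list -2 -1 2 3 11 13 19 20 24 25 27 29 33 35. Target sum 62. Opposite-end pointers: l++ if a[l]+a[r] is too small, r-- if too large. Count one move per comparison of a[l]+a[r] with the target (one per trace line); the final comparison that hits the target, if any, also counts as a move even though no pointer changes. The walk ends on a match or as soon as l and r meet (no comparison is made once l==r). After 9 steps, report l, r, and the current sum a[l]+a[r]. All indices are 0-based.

l=9, r=13, sum=60

l=0 r=13: -2+35=33 <62, l++
l=1 r=13: -1+35=34 <62, l++
l=2 r=13: 2+35=37 <62, l++
l=3 r=13: 3+35=38 <62, l++
l=4 r=13: 11+35=46 <62, l++
l=5 r=13: 13+35=48 <62, l++
l=6 r=13: 19+35=54 <62, l++
l=7 r=13: 20+35=55 <62, l++
l=8 r=13: 24+35=59 <62, l++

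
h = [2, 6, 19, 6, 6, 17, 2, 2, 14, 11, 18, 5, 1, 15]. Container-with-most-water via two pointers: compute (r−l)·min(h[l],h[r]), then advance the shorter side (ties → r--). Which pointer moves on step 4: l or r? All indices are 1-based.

r

l=1 r=14: min(2,15)*13=26 best=26 *, l++
l=2 r=14: min(6,15)*12=72 best=72 *, l++
l=3 r=14: min(19,15)*11=165 best=165 *, r--
l=3 r=13: min(19,1)*10=10 best=165, r--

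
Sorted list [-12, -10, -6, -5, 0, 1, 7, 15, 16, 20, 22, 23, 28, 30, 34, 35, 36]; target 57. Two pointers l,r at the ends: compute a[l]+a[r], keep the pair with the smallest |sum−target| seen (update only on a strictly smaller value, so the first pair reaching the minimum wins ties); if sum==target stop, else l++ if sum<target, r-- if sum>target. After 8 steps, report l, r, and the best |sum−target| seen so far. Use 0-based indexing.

l=8, r=16, best |Δ|=6

l=0 r=16: -12+36=24 d=33 *, l++
l=1 r=16: -10+36=26 d=31 *, l++
l=2 r=16: -6+36=30 d=27 *, l++
l=3 r=16: -5+36=31 d=26 *, l++
l=4 r=16: 0+36=36 d=21 *, l++
l=5 r=16: 1+36=37 d=20 *, l++
l=6 r=16: 7+36=43 d=14 *, l++
l=7 r=16: 15+36=51 d=6 *, l++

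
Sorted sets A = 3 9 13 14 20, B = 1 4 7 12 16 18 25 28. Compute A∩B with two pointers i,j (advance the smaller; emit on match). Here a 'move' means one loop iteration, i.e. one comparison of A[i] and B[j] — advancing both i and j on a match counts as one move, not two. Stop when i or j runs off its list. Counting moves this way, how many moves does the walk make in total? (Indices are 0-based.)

[i=0,j=0] 3>1 → j++
[i=0,j=1] 3<4 → i++
[i=1,j=1] 9>4 → j++
[i=1,j=2] 9>7 → j++
[i=1,j=3] 9<12 → i++
[i=2,j=3] 13>12 → j++
[i=2,j=4] 13<16 → i++
[i=3,j=4] 14<16 → i++
[i=4,j=4] 20>16 → j++
[i=4,j=5] 20>18 → j++
[i=4,j=6] 20<25 → i++

11 moves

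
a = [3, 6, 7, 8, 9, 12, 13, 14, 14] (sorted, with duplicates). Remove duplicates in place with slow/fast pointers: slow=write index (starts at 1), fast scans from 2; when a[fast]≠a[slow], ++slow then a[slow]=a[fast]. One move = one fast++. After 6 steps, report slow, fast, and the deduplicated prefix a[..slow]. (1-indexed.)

slow=1 fast=2: a[fast]=6≠a[slow]=3 write a[2]=6, slow++,fast++
slow=2 fast=3: a[fast]=7≠a[slow]=6 write a[3]=7, slow++,fast++
slow=3 fast=4: a[fast]=8≠a[slow]=7 write a[4]=8, slow++,fast++
slow=4 fast=5: a[fast]=9≠a[slow]=8 write a[5]=9, slow++,fast++
slow=5 fast=6: a[fast]=12≠a[slow]=9 write a[6]=12, slow++,fast++
slow=6 fast=7: a[fast]=13≠a[slow]=12 write a[7]=13, slow++,fast++

slow=7, fast=8, prefix=[3, 6, 7, 8, 9, 12, 13]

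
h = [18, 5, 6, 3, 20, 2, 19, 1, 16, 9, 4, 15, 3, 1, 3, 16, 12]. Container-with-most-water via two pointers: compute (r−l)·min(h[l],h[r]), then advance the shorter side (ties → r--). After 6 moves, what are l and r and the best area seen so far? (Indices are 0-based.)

l=0, r=10, best area=240

l=0 r=16: min(18,12)*16=192 best=192 *, r--
l=0 r=15: min(18,16)*15=240 best=240 *, r--
l=0 r=14: min(18,3)*14=42 best=240, r--
l=0 r=13: min(18,1)*13=13 best=240, r--
l=0 r=12: min(18,3)*12=36 best=240, r--
l=0 r=11: min(18,15)*11=165 best=240, r--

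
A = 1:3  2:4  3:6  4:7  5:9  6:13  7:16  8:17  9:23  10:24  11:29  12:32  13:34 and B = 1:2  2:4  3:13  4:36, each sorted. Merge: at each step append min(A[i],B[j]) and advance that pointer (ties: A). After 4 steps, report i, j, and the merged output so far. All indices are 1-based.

[i=1,j=1] A[i]=3>B[j]=2 take 2 → j++
[i=1,j=2] A[i]=3<=B[j]=4 take 3 → i++
[i=2,j=2] A[i]=4<=B[j]=4 take 4 → i++
[i=3,j=2] A[i]=6>B[j]=4 take 4 → j++

i=3, j=3, merged so far=[2, 3, 4, 4]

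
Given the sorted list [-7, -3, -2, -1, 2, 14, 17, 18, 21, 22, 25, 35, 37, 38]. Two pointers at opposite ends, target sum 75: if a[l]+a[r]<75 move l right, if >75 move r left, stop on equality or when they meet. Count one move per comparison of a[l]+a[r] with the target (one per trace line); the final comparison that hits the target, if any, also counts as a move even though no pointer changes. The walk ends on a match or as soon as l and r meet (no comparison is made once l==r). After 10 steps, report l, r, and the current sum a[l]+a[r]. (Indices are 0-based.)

l=0 r=13: -7+38=31 <75, l++
l=1 r=13: -3+38=35 <75, l++
l=2 r=13: -2+38=36 <75, l++
l=3 r=13: -1+38=37 <75, l++
l=4 r=13: 2+38=40 <75, l++
l=5 r=13: 14+38=52 <75, l++
l=6 r=13: 17+38=55 <75, l++
l=7 r=13: 18+38=56 <75, l++
l=8 r=13: 21+38=59 <75, l++
l=9 r=13: 22+38=60 <75, l++

l=10, r=13, sum=63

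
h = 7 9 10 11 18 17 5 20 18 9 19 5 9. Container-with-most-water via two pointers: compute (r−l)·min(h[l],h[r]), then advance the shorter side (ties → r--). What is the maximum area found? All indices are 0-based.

max area = 108

[0,12] min(7,9)*12=84 best=84 * → l++
[1,12] min(9,9)*11=99 best=99 * → r--
[1,11] min(9,5)*10=50 best=99 → r--
[1,10] min(9,19)*9=81 best=99 → l++
[2,10] min(10,19)*8=80 best=99 → l++
[3,10] min(11,19)*7=77 best=99 → l++
[4,10] min(18,19)*6=108 best=108 * → l++
[5,10] min(17,19)*5=85 best=108 → l++
[6,10] min(5,19)*4=20 best=108 → l++
[7,10] min(20,19)*3=57 best=108 → r--
[7,9] min(20,9)*2=18 best=108 → r--
[7,8] min(20,18)*1=18 best=108 → r--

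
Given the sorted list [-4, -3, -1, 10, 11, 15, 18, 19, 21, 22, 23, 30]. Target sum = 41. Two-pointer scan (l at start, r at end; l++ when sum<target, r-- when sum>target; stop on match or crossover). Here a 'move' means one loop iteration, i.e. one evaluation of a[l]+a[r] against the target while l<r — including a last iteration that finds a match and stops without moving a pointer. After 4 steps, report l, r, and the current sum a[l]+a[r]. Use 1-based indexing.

l=5, r=12, sum=41

l=1 r=12: -4+30=26 <41, l++
l=2 r=12: -3+30=27 <41, l++
l=3 r=12: -1+30=29 <41, l++
l=4 r=12: 10+30=40 <41, l++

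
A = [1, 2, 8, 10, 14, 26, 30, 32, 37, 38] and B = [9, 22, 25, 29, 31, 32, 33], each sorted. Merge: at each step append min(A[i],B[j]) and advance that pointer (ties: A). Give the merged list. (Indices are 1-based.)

[1, 2, 8, 9, 10, 14, 22, 25, 26, 29, 30, 31, 32, 32, 33, 37, 38]

i=1 j=1: A[i]=1<=B[j]=9 take 1, i++
i=2 j=1: A[i]=2<=B[j]=9 take 2, i++
i=3 j=1: A[i]=8<=B[j]=9 take 8, i++
i=4 j=1: A[i]=10>B[j]=9 take 9, j++
i=4 j=2: A[i]=10<=B[j]=22 take 10, i++
i=5 j=2: A[i]=14<=B[j]=22 take 14, i++
i=6 j=2: A[i]=26>B[j]=22 take 22, j++
i=6 j=3: A[i]=26>B[j]=25 take 25, j++
i=6 j=4: A[i]=26<=B[j]=29 take 26, i++
i=7 j=4: A[i]=30>B[j]=29 take 29, j++
i=7 j=5: A[i]=30<=B[j]=31 take 30, i++
i=8 j=5: A[i]=32>B[j]=31 take 31, j++
i=8 j=6: A[i]=32<=B[j]=32 take 32, i++
i=9 j=6: A[i]=37>B[j]=32 take 32, j++
i=9 j=7: A[i]=37>B[j]=33 take 33, j++
i=9 j=8: B done, take A[i]=37, i++
i=10 j=8: B done, take A[i]=38, i++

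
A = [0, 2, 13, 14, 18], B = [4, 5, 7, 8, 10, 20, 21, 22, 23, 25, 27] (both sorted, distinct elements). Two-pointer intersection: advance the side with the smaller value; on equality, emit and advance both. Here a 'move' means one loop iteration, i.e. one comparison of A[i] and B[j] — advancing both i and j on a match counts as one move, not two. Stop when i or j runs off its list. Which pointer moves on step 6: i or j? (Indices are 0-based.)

j

i=0 j=0: 0<4, i++
i=1 j=0: 2<4, i++
i=2 j=0: 13>4, j++
i=2 j=1: 13>5, j++
i=2 j=2: 13>7, j++
i=2 j=3: 13>8, j++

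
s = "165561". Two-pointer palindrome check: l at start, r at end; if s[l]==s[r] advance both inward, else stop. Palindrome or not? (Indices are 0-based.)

palindrome

l=0 r=5: '1'=='1', l++,r--
l=1 r=4: '6'=='6', l++,r--
l=2 r=3: '5'=='5', l++,r--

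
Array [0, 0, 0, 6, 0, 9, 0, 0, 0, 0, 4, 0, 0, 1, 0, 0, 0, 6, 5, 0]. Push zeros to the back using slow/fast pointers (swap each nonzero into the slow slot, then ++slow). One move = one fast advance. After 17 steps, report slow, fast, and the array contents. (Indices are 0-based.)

slow=0 fast=0: a[fast]=0, fast++
slow=0 fast=1: a[fast]=0, fast++
slow=0 fast=2: a[fast]=0, fast++
slow=0 fast=3: a[fast]=6≠0 swap→a[0]=6, slow++,fast++
slow=1 fast=4: a[fast]=0, fast++
slow=1 fast=5: a[fast]=9≠0 swap→a[1]=9, slow++,fast++
slow=2 fast=6: a[fast]=0, fast++
slow=2 fast=7: a[fast]=0, fast++
slow=2 fast=8: a[fast]=0, fast++
slow=2 fast=9: a[fast]=0, fast++
slow=2 fast=10: a[fast]=4≠0 swap→a[2]=4, slow++,fast++
slow=3 fast=11: a[fast]=0, fast++
slow=3 fast=12: a[fast]=0, fast++
slow=3 fast=13: a[fast]=1≠0 swap→a[3]=1, slow++,fast++
slow=4 fast=14: a[fast]=0, fast++
slow=4 fast=15: a[fast]=0, fast++
slow=4 fast=16: a[fast]=0, fast++

slow=4, fast=17, a=[6, 9, 4, 1, 0, 0, 0, 0, 0, 0, 0, 0, 0, 0, 0, 0, 0, 6, 5, 0]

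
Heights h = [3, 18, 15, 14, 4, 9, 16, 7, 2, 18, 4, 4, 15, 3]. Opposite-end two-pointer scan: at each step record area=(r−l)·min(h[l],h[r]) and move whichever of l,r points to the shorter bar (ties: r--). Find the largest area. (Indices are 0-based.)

max area = 165

l=0 r=13: min(3,3)*13=39 best=39 *, r--
l=0 r=12: min(3,15)*12=36 best=39, l++
l=1 r=12: min(18,15)*11=165 best=165 *, r--
l=1 r=11: min(18,4)*10=40 best=165, r--
l=1 r=10: min(18,4)*9=36 best=165, r--
l=1 r=9: min(18,18)*8=144 best=165, r--
l=1 r=8: min(18,2)*7=14 best=165, r--
l=1 r=7: min(18,7)*6=42 best=165, r--
l=1 r=6: min(18,16)*5=80 best=165, r--
l=1 r=5: min(18,9)*4=36 best=165, r--
l=1 r=4: min(18,4)*3=12 best=165, r--
l=1 r=3: min(18,14)*2=28 best=165, r--
l=1 r=2: min(18,15)*1=15 best=165, r--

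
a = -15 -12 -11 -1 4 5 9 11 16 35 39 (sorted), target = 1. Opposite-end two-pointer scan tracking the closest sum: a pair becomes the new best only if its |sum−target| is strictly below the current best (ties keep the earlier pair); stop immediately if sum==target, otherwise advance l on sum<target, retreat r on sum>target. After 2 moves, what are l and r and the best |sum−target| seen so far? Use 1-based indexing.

l=1, r=9, best |Δ|=19

[1,11] -15+39=24 d=23 * → r--
[1,10] -15+35=20 d=19 * → r--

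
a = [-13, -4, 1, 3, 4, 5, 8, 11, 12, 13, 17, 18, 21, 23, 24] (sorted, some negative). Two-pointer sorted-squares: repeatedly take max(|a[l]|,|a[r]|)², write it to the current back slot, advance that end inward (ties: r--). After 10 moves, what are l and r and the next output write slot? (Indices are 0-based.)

l=1, r=5, next write slot=4

[0,14] |-13|<=|24| out[14]=576 → r--
[0,13] |-13|<=|23| out[13]=529 → r--
[0,12] |-13|<=|21| out[12]=441 → r--
[0,11] |-13|<=|18| out[11]=324 → r--
[0,10] |-13|<=|17| out[10]=289 → r--
[0,9] |-13|<=|13| out[9]=169 → r--
[0,8] |-13|>|12| out[8]=169 → l++
[1,8] |-4|<=|12| out[7]=144 → r--
[1,7] |-4|<=|11| out[6]=121 → r--
[1,6] |-4|<=|8| out[5]=64 → r--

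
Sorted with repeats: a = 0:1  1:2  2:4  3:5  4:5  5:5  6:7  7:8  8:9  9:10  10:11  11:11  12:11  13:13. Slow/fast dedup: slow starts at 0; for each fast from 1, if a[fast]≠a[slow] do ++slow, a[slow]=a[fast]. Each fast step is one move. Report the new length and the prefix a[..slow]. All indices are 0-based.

(s=0,f=1) a[fast]=2≠a[slow]=1 write a[1]=2 → slow++,fast++
(s=1,f=2) a[fast]=4≠a[slow]=2 write a[2]=4 → slow++,fast++
(s=2,f=3) a[fast]=5≠a[slow]=4 write a[3]=5 → slow++,fast++
(s=3,f=4) a[fast]=5=a[slow] dup → fast++
(s=3,f=5) a[fast]=5=a[slow] dup → fast++
(s=3,f=6) a[fast]=7≠a[slow]=5 write a[4]=7 → slow++,fast++
(s=4,f=7) a[fast]=8≠a[slow]=7 write a[5]=8 → slow++,fast++
(s=5,f=8) a[fast]=9≠a[slow]=8 write a[6]=9 → slow++,fast++
(s=6,f=9) a[fast]=10≠a[slow]=9 write a[7]=10 → slow++,fast++
(s=7,f=10) a[fast]=11≠a[slow]=10 write a[8]=11 → slow++,fast++
(s=8,f=11) a[fast]=11=a[slow] dup → fast++
(s=8,f=12) a[fast]=11=a[slow] dup → fast++
(s=8,f=13) a[fast]=13≠a[slow]=11 write a[9]=13 → slow++,fast++

length 10; prefix = [1, 2, 4, 5, 7, 8, 9, 10, 11, 13]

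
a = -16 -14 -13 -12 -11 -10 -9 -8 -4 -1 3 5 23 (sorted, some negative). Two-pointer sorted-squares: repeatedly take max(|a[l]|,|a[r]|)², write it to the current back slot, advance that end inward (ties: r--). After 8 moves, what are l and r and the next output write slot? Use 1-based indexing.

l=1 r=13: |-16|<=|23| out[13]=529, r--
l=1 r=12: |-16|>|5| out[12]=256, l++
l=2 r=12: |-14|>|5| out[11]=196, l++
l=3 r=12: |-13|>|5| out[10]=169, l++
l=4 r=12: |-12|>|5| out[9]=144, l++
l=5 r=12: |-11|>|5| out[8]=121, l++
l=6 r=12: |-10|>|5| out[7]=100, l++
l=7 r=12: |-9|>|5| out[6]=81, l++

l=8, r=12, next write slot=5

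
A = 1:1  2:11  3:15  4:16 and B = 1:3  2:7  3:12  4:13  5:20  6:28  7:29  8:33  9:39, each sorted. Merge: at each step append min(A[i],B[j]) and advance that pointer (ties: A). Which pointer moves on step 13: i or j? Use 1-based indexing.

j

i=1 j=1: A[i]=1<=B[j]=3 take 1, i++
i=2 j=1: A[i]=11>B[j]=3 take 3, j++
i=2 j=2: A[i]=11>B[j]=7 take 7, j++
i=2 j=3: A[i]=11<=B[j]=12 take 11, i++
i=3 j=3: A[i]=15>B[j]=12 take 12, j++
i=3 j=4: A[i]=15>B[j]=13 take 13, j++
i=3 j=5: A[i]=15<=B[j]=20 take 15, i++
i=4 j=5: A[i]=16<=B[j]=20 take 16, i++
i=5 j=5: A done, take B[j]=20, j++
i=5 j=6: A done, take B[j]=28, j++
i=5 j=7: A done, take B[j]=29, j++
i=5 j=8: A done, take B[j]=33, j++
i=5 j=9: A done, take B[j]=39, j++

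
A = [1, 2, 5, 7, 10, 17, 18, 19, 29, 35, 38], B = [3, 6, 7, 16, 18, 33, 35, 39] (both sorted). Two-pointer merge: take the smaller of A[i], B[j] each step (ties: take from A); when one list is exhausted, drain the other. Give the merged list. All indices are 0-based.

i=0 j=0: A[i]=1<=B[j]=3 take 1, i++
i=1 j=0: A[i]=2<=B[j]=3 take 2, i++
i=2 j=0: A[i]=5>B[j]=3 take 3, j++
i=2 j=1: A[i]=5<=B[j]=6 take 5, i++
i=3 j=1: A[i]=7>B[j]=6 take 6, j++
i=3 j=2: A[i]=7<=B[j]=7 take 7, i++
i=4 j=2: A[i]=10>B[j]=7 take 7, j++
i=4 j=3: A[i]=10<=B[j]=16 take 10, i++
i=5 j=3: A[i]=17>B[j]=16 take 16, j++
i=5 j=4: A[i]=17<=B[j]=18 take 17, i++
i=6 j=4: A[i]=18<=B[j]=18 take 18, i++
i=7 j=4: A[i]=19>B[j]=18 take 18, j++
i=7 j=5: A[i]=19<=B[j]=33 take 19, i++
i=8 j=5: A[i]=29<=B[j]=33 take 29, i++
i=9 j=5: A[i]=35>B[j]=33 take 33, j++
i=9 j=6: A[i]=35<=B[j]=35 take 35, i++
i=10 j=6: A[i]=38>B[j]=35 take 35, j++
i=10 j=7: A[i]=38<=B[j]=39 take 38, i++
i=11 j=7: A done, take B[j]=39, j++

[1, 2, 3, 5, 6, 7, 7, 10, 16, 17, 18, 18, 19, 29, 33, 35, 35, 38, 39]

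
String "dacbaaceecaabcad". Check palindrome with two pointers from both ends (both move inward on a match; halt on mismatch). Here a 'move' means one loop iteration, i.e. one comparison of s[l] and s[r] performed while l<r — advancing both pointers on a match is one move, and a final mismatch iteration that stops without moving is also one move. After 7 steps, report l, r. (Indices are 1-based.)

l=8, r=9

[1,16] 'd'=='d' → l++,r--
[2,15] 'a'=='a' → l++,r--
[3,14] 'c'=='c' → l++,r--
[4,13] 'b'=='b' → l++,r--
[5,12] 'a'=='a' → l++,r--
[6,11] 'a'=='a' → l++,r--
[7,10] 'c'=='c' → l++,r--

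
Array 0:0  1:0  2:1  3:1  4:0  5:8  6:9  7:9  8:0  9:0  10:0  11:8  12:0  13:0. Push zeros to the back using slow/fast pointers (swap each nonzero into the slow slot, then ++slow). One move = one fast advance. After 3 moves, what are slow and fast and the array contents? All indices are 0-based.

slow=1, fast=3, a=[1, 0, 0, 1, 0, 8, 9, 9, 0, 0, 0, 8, 0, 0]

slow=0 fast=0: a[fast]=0, fast++
slow=0 fast=1: a[fast]=0, fast++
slow=0 fast=2: a[fast]=1≠0 swap→a[0]=1, slow++,fast++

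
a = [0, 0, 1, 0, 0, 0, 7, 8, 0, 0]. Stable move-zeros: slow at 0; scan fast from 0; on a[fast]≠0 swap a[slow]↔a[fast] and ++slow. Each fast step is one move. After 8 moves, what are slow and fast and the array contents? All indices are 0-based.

slow=0 fast=0: a[fast]=0, fast++
slow=0 fast=1: a[fast]=0, fast++
slow=0 fast=2: a[fast]=1≠0 swap→a[0]=1, slow++,fast++
slow=1 fast=3: a[fast]=0, fast++
slow=1 fast=4: a[fast]=0, fast++
slow=1 fast=5: a[fast]=0, fast++
slow=1 fast=6: a[fast]=7≠0 swap→a[1]=7, slow++,fast++
slow=2 fast=7: a[fast]=8≠0 swap→a[2]=8, slow++,fast++

slow=3, fast=8, a=[1, 7, 8, 0, 0, 0, 0, 0, 0, 0]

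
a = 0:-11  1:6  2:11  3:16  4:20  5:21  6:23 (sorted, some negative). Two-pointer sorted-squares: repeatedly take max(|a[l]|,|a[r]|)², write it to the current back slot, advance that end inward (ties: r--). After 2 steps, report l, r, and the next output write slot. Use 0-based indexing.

l=0 r=6: |-11|<=|23| out[6]=529, r--
l=0 r=5: |-11|<=|21| out[5]=441, r--

l=0, r=4, next write slot=4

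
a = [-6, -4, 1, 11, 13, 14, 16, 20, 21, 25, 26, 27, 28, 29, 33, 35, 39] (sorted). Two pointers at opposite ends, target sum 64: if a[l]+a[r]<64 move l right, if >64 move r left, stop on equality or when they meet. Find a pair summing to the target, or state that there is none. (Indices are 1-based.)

(25, 39)

l=1 r=17: -6+39=33 <64, l++
l=2 r=17: -4+39=35 <64, l++
l=3 r=17: 1+39=40 <64, l++
l=4 r=17: 11+39=50 <64, l++
l=5 r=17: 13+39=52 <64, l++
l=6 r=17: 14+39=53 <64, l++
l=7 r=17: 16+39=55 <64, l++
l=8 r=17: 20+39=59 <64, l++
l=9 r=17: 21+39=60 <64, l++
l=10 r=17: 25+39=64, found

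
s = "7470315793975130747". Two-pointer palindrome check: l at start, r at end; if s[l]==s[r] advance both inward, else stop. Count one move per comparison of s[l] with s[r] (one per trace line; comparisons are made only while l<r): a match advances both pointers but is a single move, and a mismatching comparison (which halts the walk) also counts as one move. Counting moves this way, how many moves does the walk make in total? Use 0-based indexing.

9 moves

l=0 r=18: '7'=='7', l++,r--
l=1 r=17: '4'=='4', l++,r--
l=2 r=16: '7'=='7', l++,r--
l=3 r=15: '0'=='0', l++,r--
l=4 r=14: '3'=='3', l++,r--
l=5 r=13: '1'=='1', l++,r--
l=6 r=12: '5'=='5', l++,r--
l=7 r=11: '7'=='7', l++,r--
l=8 r=10: '9'=='9', l++,r--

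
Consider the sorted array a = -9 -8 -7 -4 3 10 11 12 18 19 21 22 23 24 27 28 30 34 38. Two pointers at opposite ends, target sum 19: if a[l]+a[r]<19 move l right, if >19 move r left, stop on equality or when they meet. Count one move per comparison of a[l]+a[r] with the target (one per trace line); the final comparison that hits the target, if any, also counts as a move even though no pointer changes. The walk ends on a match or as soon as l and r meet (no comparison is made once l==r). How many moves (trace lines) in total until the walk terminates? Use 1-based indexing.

l=1 r=19: -9+38=29 >19, r--
l=1 r=18: -9+34=25 >19, r--
l=1 r=17: -9+30=21 >19, r--
l=1 r=16: -9+28=19, found

4 moves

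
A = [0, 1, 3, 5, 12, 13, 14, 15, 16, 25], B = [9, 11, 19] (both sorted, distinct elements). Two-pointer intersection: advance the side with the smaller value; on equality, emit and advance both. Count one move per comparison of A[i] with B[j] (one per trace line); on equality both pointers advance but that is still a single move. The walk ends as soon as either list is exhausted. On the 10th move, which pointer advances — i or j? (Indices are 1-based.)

i=1 j=1: 0<9, i++
i=2 j=1: 1<9, i++
i=3 j=1: 3<9, i++
i=4 j=1: 5<9, i++
i=5 j=1: 12>9, j++
i=5 j=2: 12>11, j++
i=5 j=3: 12<19, i++
i=6 j=3: 13<19, i++
i=7 j=3: 14<19, i++
i=8 j=3: 15<19, i++

i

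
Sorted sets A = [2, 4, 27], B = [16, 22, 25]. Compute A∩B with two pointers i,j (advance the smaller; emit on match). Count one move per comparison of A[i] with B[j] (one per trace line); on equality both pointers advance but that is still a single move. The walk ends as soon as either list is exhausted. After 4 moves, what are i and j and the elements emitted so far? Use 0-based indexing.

i=2, j=2, emitted=[]

i=0 j=0: 2<16, i++
i=1 j=0: 4<16, i++
i=2 j=0: 27>16, j++
i=2 j=1: 27>22, j++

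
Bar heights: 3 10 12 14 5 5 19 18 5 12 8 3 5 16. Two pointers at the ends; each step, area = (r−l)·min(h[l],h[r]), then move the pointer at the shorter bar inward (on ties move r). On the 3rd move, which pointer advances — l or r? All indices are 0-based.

l=0 r=13: min(3,16)*13=39 best=39 *, l++
l=1 r=13: min(10,16)*12=120 best=120 *, l++
l=2 r=13: min(12,16)*11=132 best=132 *, l++

l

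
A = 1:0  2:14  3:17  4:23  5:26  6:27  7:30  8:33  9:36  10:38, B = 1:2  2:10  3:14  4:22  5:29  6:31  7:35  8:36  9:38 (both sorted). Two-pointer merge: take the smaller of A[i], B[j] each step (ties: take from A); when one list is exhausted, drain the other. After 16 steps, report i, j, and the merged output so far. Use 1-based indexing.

i=1 j=1: A[i]=0<=B[j]=2 take 0, i++
i=2 j=1: A[i]=14>B[j]=2 take 2, j++
i=2 j=2: A[i]=14>B[j]=10 take 10, j++
i=2 j=3: A[i]=14<=B[j]=14 take 14, i++
i=3 j=3: A[i]=17>B[j]=14 take 14, j++
i=3 j=4: A[i]=17<=B[j]=22 take 17, i++
i=4 j=4: A[i]=23>B[j]=22 take 22, j++
i=4 j=5: A[i]=23<=B[j]=29 take 23, i++
i=5 j=5: A[i]=26<=B[j]=29 take 26, i++
i=6 j=5: A[i]=27<=B[j]=29 take 27, i++
i=7 j=5: A[i]=30>B[j]=29 take 29, j++
i=7 j=6: A[i]=30<=B[j]=31 take 30, i++
i=8 j=6: A[i]=33>B[j]=31 take 31, j++
i=8 j=7: A[i]=33<=B[j]=35 take 33, i++
i=9 j=7: A[i]=36>B[j]=35 take 35, j++
i=9 j=8: A[i]=36<=B[j]=36 take 36, i++

i=10, j=8, merged so far=[0, 2, 10, 14, 14, 17, 22, 23, 26, 27, 29, 30, 31, 33, 35, 36]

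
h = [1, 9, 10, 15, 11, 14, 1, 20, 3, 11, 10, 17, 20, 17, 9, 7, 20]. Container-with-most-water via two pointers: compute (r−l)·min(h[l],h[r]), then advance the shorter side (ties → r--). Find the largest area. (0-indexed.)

max area = 195

[0,16] min(1,20)*16=16 best=16 * → l++
[1,16] min(9,20)*15=135 best=135 * → l++
[2,16] min(10,20)*14=140 best=140 * → l++
[3,16] min(15,20)*13=195 best=195 * → l++
[4,16] min(11,20)*12=132 best=195 → l++
[5,16] min(14,20)*11=154 best=195 → l++
[6,16] min(1,20)*10=10 best=195 → l++
[7,16] min(20,20)*9=180 best=195 → r--
[7,15] min(20,7)*8=56 best=195 → r--
[7,14] min(20,9)*7=63 best=195 → r--
[7,13] min(20,17)*6=102 best=195 → r--
[7,12] min(20,20)*5=100 best=195 → r--
[7,11] min(20,17)*4=68 best=195 → r--
[7,10] min(20,10)*3=30 best=195 → r--
[7,9] min(20,11)*2=22 best=195 → r--
[7,8] min(20,3)*1=3 best=195 → r--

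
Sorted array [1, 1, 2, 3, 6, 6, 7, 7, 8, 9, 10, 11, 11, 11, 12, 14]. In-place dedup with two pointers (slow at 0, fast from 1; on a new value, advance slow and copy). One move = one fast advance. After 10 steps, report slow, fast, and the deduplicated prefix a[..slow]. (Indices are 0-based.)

(s=0,f=1) a[fast]=1=a[slow] dup → fast++
(s=0,f=2) a[fast]=2≠a[slow]=1 write a[1]=2 → slow++,fast++
(s=1,f=3) a[fast]=3≠a[slow]=2 write a[2]=3 → slow++,fast++
(s=2,f=4) a[fast]=6≠a[slow]=3 write a[3]=6 → slow++,fast++
(s=3,f=5) a[fast]=6=a[slow] dup → fast++
(s=3,f=6) a[fast]=7≠a[slow]=6 write a[4]=7 → slow++,fast++
(s=4,f=7) a[fast]=7=a[slow] dup → fast++
(s=4,f=8) a[fast]=8≠a[slow]=7 write a[5]=8 → slow++,fast++
(s=5,f=9) a[fast]=9≠a[slow]=8 write a[6]=9 → slow++,fast++
(s=6,f=10) a[fast]=10≠a[slow]=9 write a[7]=10 → slow++,fast++

slow=7, fast=11, prefix=[1, 2, 3, 6, 7, 8, 9, 10]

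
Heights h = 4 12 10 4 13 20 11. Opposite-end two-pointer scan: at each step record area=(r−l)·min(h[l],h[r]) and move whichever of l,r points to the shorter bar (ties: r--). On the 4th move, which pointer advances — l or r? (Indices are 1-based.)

[1,7] min(4,11)*6=24 best=24 * → l++
[2,7] min(12,11)*5=55 best=55 * → r--
[2,6] min(12,20)*4=48 best=55 → l++
[3,6] min(10,20)*3=30 best=55 → l++

l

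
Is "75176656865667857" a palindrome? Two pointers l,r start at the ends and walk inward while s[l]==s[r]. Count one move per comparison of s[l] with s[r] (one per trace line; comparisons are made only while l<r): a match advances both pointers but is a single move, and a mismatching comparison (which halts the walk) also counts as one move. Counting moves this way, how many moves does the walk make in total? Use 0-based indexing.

3 moves

l=0 r=16: '7'=='7', l++,r--
l=1 r=15: '5'=='5', l++,r--
l=2 r=14: '1'!='8', stop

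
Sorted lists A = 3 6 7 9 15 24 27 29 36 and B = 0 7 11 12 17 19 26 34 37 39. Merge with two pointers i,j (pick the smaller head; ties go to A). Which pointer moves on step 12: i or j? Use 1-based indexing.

i=1 j=1: A[i]=3>B[j]=0 take 0, j++
i=1 j=2: A[i]=3<=B[j]=7 take 3, i++
i=2 j=2: A[i]=6<=B[j]=7 take 6, i++
i=3 j=2: A[i]=7<=B[j]=7 take 7, i++
i=4 j=2: A[i]=9>B[j]=7 take 7, j++
i=4 j=3: A[i]=9<=B[j]=11 take 9, i++
i=5 j=3: A[i]=15>B[j]=11 take 11, j++
i=5 j=4: A[i]=15>B[j]=12 take 12, j++
i=5 j=5: A[i]=15<=B[j]=17 take 15, i++
i=6 j=5: A[i]=24>B[j]=17 take 17, j++
i=6 j=6: A[i]=24>B[j]=19 take 19, j++
i=6 j=7: A[i]=24<=B[j]=26 take 24, i++

i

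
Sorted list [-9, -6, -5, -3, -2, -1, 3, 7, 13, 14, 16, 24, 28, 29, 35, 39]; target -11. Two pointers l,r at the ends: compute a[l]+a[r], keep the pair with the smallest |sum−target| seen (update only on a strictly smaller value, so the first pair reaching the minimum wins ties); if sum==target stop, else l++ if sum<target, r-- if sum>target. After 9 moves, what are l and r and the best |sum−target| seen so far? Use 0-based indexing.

l=0, r=6, best |Δ|=9

[0,15] -9+39=30 d=41 * → r--
[0,14] -9+35=26 d=37 * → r--
[0,13] -9+29=20 d=31 * → r--
[0,12] -9+28=19 d=30 * → r--
[0,11] -9+24=15 d=26 * → r--
[0,10] -9+16=7 d=18 * → r--
[0,9] -9+14=5 d=16 * → r--
[0,8] -9+13=4 d=15 * → r--
[0,7] -9+7=-2 d=9 * → r--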